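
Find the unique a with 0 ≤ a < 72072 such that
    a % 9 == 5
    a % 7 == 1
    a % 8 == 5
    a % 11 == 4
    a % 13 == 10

5405

From a ≡ 5 (mod 9) write a = 5 + 9t. Substituting into a ≡ 1 (mod 7) gives 9t ≡ 3 (mod 7), and since 2⁻¹ ≡ 4 (mod 7), t ≡ 5. Hence a ≡ 5 + 9·5 = 50 (mod 63).
From a ≡ 50 (mod 63) write a = 50 + 63t. Substituting into a ≡ 5 (mod 8) gives 63t ≡ 3 (mod 8), and since 7⁻¹ ≡ 7 (mod 8), t ≡ 5. Hence a ≡ 50 + 63·5 = 365 (mod 504).
From a ≡ 365 (mod 504) write a = 365 + 504t. Substituting into a ≡ 4 (mod 11) gives 504t ≡ 2 (mod 11), and since 9⁻¹ ≡ 5 (mod 11), t ≡ 10. Hence a ≡ 365 + 504·10 = 5405 (mod 5544).
From a ≡ 5405 (mod 5544) write a = 5405 + 5544t. Substituting into a ≡ 10 (mod 13) gives 5544t ≡ 0 (mod 13), and since 6⁻¹ ≡ 11 (mod 13), t ≡ 0. Hence a ≡ 5405 + 5544·0 = 5405 (mod 72072).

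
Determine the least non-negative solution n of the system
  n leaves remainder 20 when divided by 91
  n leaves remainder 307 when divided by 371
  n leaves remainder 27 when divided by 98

gcd(91, 371) = 7 and 7 | (307 − 20), so the pair is consistent; merging gives n ≡ 4388 (mod 4823), where 4823 = lcm(91, 371).
gcd(4823, 98) = 7 and 7 | (27 − 4388), so the pair is consistent; merging gives n ≡ 38149 (mod 67522), where 67522 = lcm(4823, 98).
The solution is unique modulo lcm(91, 371, 98) = 67522.

38149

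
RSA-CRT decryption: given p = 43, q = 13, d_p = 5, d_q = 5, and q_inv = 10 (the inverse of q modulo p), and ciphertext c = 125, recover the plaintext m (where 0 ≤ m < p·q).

m₁ = c^(d_p) mod p: c ≡ 39 (mod 43), and 39^5 mod 43 = 8.
m₂ = c^(d_q) mod q: c ≡ 8 (mod 13), and 8^5 mod 13 = 8.
h = q_inv·(m₁ − m₂) mod p = 10·(8 − 8) mod 43 = 0.
m = m₂ + h·q = 8 + 0·13 = 8.

8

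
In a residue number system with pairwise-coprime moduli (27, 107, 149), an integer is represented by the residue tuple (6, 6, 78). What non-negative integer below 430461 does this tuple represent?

300462

The moduli are pairwise coprime; N = 27·107·149 = 430461.
N/27 = 15943; 15943 ≡ 13 (mod 27); 13·25 ≡ 1, so inverse 25.
N/107 = 4023; 4023 ≡ 64 (mod 107); 64·102 ≡ 1, so inverse 102.
N/149 = 2889; 2889 ≡ 58 (mod 149); 58·18 ≡ 1, so inverse 18.
x ≡ 6·15943·25 + 6·4023·102 + 78·2889·18 = 8909682.
8909682 mod 430461 = 300462.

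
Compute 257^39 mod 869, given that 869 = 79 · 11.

80

Mod 79: 257 ≡ 20; 20^39 ≡ 1 (mod 79).
Mod 11: 257 ≡ 4; by Fermat, exponent reduces to 39 mod 10 = 9; 4^9 ≡ 3 (mod 11).
Combine by CRT: x ≡ 1 (mod 79), x ≡ 3 (mod 11) ⇒ x ≡ 80 (mod 869).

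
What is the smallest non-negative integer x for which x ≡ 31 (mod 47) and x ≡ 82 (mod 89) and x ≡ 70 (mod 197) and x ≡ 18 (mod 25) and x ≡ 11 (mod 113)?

The moduli are pairwise coprime; N = 47·89·197·25·113 = 2327944075.
N/47 = 49530725; 49530725 ≡ 10 (mod 47); 10·33 ≡ 1, so inverse 33.
N/89 = 26156675; 26156675 ≡ 20 (mod 89); 20·49 ≡ 1, so inverse 49.
N/197 = 11816975; 11816975 ≡ 127 (mod 197); 127·121 ≡ 1, so inverse 121.
N/25 = 93117763; 93117763 ≡ 13 (mod 25); 13·2 ≡ 1, so inverse 2.
N/113 = 20601275; 20601275 ≡ 19 (mod 113); 19·6 ≡ 1, so inverse 6.
x ≡ 31·49530725·33 + 82·26156675·49 + 70·11816975·121 + 18·93117763·2 + 11·20601275·6 = 260569153693.
260569153693 mod 2327944075 = 2167361368.

2167361368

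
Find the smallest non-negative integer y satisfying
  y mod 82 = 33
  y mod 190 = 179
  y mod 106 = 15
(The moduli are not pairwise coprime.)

Combine the congruences pairwise.
gcd(82, 190) = 2 and 2 | (179 − 33), so the pair is consistent; merging gives y ≡ 1509 (mod 7790), where 7790 = lcm(82, 190).
gcd(7790, 106) = 2 and 2 | (15 − 1509), so the pair is consistent; merging gives y ≡ 79409 (mod 412870), where 412870 = lcm(7790, 106).
The solution is unique modulo lcm(82, 190, 106) = 412870.

79409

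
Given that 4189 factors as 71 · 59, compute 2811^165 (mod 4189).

Mod 71: 2811 ≡ 42; by Fermat, exponent reduces to 165 mod 70 = 25; 42^25 ≡ 34 (mod 71).
Mod 59: 2811 ≡ 38; by Fermat, exponent reduces to 165 mod 58 = 49; 38^49 ≡ 37 (mod 59).
Combine by CRT: x ≡ 34 (mod 71), x ≡ 37 (mod 59) ⇒ x ≡ 1099 (mod 4189).

1099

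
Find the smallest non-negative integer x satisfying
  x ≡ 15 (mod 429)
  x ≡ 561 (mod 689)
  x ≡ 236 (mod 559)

gcd(429, 689) = 13 and 13 | (561 − 15), so the pair is consistent; merging gives x ≡ 15030 (mod 22737), where 22737 = lcm(429, 689).
gcd(22737, 559) = 13 and 13 | (236 − 15030), so the pair is consistent; merging gives x ≡ 606192 (mod 977691), where 977691 = lcm(22737, 559).
The solution is unique modulo lcm(429, 689, 559) = 977691.

606192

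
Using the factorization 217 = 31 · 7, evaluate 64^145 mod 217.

1

Mod 31: 64 ≡ 2; by Fermat, exponent reduces to 145 mod 30 = 25; 2^25 ≡ 1 (mod 31).
Mod 7: 64 ≡ 1; by Fermat, exponent reduces to 145 mod 6 = 1; 1^1 ≡ 1 (mod 7).
Combine by CRT: x ≡ 1 (mod 31), x ≡ 1 (mod 7) ⇒ x ≡ 1 (mod 217).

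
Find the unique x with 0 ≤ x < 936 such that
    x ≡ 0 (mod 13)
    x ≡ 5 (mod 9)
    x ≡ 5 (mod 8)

The moduli are pairwise coprime; N = 13·9·8 = 936.
N/13 = 72; 72 ≡ 7 (mod 13); 7·2 ≡ 1, so inverse 2.
N/9 = 104; 104 ≡ 5 (mod 9); 5·2 ≡ 1, so inverse 2.
N/8 = 117; 117 ≡ 5 (mod 8); 5·5 ≡ 1, so inverse 5.
x ≡ 0·72·2 + 5·104·2 + 5·117·5 = 3965.
3965 mod 936 = 221.

221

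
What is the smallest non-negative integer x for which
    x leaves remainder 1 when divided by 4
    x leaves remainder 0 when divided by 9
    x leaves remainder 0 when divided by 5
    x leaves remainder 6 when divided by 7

405

The moduli are pairwise coprime; N = 4·9·5·7 = 1260.
N/4 = 315; 315 ≡ 3 (mod 4); 3·3 ≡ 1, so inverse 3.
N/9 = 140; 140 ≡ 5 (mod 9); 5·2 ≡ 1, so inverse 2.
N/5 = 252; 252 ≡ 2 (mod 5); 2·3 ≡ 1, so inverse 3.
N/7 = 180; 180 ≡ 5 (mod 7); 5·3 ≡ 1, so inverse 3.
x ≡ 1·315·3 + 0·140·2 + 0·252·3 + 6·180·3 = 4185.
4185 mod 1260 = 405.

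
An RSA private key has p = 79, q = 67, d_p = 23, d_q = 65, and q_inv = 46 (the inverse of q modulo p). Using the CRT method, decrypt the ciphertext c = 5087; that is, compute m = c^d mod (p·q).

m₁ = c^(d_p) mod p: c ≡ 31 (mod 79), and 31^23 mod 79 = 76.
m₂ = c^(d_q) mod q: c ≡ 62 (mod 67), and 62^65 mod 67 = 40.
h = q_inv·(m₁ − m₂) mod p = 46·(76 − 40) mod 79 = 76.
m = m₂ + h·q = 40 + 76·67 = 5132.

5132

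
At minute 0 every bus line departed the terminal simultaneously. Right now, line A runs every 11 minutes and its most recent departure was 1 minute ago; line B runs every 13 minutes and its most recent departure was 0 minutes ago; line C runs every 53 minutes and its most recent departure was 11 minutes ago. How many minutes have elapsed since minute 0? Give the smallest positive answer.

4940

Combine the congruences pairwise.
From t ≡ 1 (mod 11) write t = 1 + 11s. Substituting into t ≡ 0 (mod 13) gives 11s ≡ 12 (mod 13), and since 11⁻¹ ≡ 6 (mod 13), s ≡ 7. Hence t ≡ 1 + 11·7 = 78 (mod 143).
From t ≡ 78 (mod 143) write t = 78 + 143s. Substituting into t ≡ 11 (mod 53) gives 143s ≡ 39 (mod 53), and since 37⁻¹ ≡ 43 (mod 53), s ≡ 34. Hence t ≡ 78 + 143·34 = 4940 (mod 7579).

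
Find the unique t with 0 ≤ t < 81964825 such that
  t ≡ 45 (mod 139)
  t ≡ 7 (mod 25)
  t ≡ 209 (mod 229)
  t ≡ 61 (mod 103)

The moduli are pairwise coprime; N = 139·25·229·103 = 81964825.
N/139 = 589675; 589675 ≡ 37 (mod 139); 37·124 ≡ 1, so inverse 124.
N/25 = 3278593; 3278593 ≡ 18 (mod 25); 18·7 ≡ 1, so inverse 7.
N/229 = 357925; 357925 ≡ 227 (mod 229); 227·114 ≡ 1, so inverse 114.
N/103 = 795775; 795775 ≡ 100 (mod 103); 100·34 ≡ 1, so inverse 34.
t ≡ 45·589675·124 + 7·3278593·7 + 209·357925·114 + 61·795775·34 = 13629395957.
13629395957 mod 81964825 = 23235007.

23235007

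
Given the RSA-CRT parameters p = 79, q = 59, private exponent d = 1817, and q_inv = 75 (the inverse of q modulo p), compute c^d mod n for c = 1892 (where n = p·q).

2084

d_p = d mod (p−1) = 1817 mod 78 = 23; d_q = d mod (q−1) = 19.
m₁ = c^(d_p) mod p: c ≡ 75 (mod 79), and 75^23 mod 79 = 30.
m₂ = c^(d_q) mod q: c ≡ 4 (mod 59), and 4^19 mod 59 = 19.
h = q_inv·(m₁ − m₂) mod p = 75·(30 − 19) mod 79 = 35.
m = m₂ + h·q = 19 + 35·59 = 2084.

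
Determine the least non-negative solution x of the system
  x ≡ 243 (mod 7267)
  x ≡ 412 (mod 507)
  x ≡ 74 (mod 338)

7510

gcd(7267, 507) = 169 and 169 | (412 − 243), so the pair is consistent; merging gives x ≡ 7510 (mod 21801), where 21801 = lcm(7267, 507).
gcd(21801, 338) = 169 and 169 | (74 − 7510), so the pair is consistent; merging gives x ≡ 7510 (mod 43602), where 43602 = lcm(21801, 338).
The solution is unique modulo lcm(7267, 507, 338) = 43602.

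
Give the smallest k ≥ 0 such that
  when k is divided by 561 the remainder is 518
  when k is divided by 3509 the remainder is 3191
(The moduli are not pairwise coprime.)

gcd(561, 3509) = 11 and 11 | (3191 − 518), so the pair is consistent; merging gives k ≡ 171623 (mod 178959), where 178959 = lcm(561, 3509).
The solution is unique modulo lcm(561, 3509) = 178959.

171623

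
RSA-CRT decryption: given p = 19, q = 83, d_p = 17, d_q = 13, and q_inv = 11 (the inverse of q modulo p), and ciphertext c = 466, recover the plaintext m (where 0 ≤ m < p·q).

m₁ = c^(d_p) mod p: c ≡ 10 (mod 19), and 10^17 mod 19 = 2.
m₂ = c^(d_q) mod q: c ≡ 51 (mod 83), and 51^13 mod 83 = 11.
h = q_inv·(m₁ − m₂) mod p = 11·(2 − 11) mod 19 = 15.
m = m₂ + h·q = 11 + 15·83 = 1256.

1256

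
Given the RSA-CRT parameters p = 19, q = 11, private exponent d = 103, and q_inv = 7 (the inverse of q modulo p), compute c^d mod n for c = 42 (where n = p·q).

47

d_p = d mod (p−1) = 103 mod 18 = 13; d_q = d mod (q−1) = 3.
m₁ = c^(d_p) mod p: c ≡ 4 (mod 19), and 4^13 mod 19 = 9.
m₂ = c^(d_q) mod q: c ≡ 9 (mod 11), and 9^3 mod 11 = 3.
h = q_inv·(m₁ − m₂) mod p = 7·(9 − 3) mod 19 = 4.
m = m₂ + h·q = 3 + 4·11 = 47.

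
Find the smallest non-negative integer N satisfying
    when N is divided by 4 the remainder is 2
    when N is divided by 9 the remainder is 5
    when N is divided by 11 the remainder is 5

302

The moduli are pairwise coprime; M = 4·9·11 = 396.
M/4 = 99; 99 ≡ 3 (mod 4); 3·3 ≡ 1, so inverse 3.
M/9 = 44; 44 ≡ 8 (mod 9); 8·8 ≡ 1, so inverse 8.
M/11 = 36; 36 ≡ 3 (mod 11); 3·4 ≡ 1, so inverse 4.
N ≡ 2·99·3 + 5·44·8 + 5·36·4 = 3074.
3074 mod 396 = 302.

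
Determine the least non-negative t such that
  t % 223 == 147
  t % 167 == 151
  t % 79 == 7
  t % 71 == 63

187958150

From t ≡ 147 (mod 223) write t = 147 + 223s. Substituting into t ≡ 151 (mod 167) gives 223s ≡ 4 (mod 167), and since 56⁻¹ ≡ 3 (mod 167), s ≡ 12. Hence t ≡ 147 + 223·12 = 2823 (mod 37241).
From t ≡ 2823 (mod 37241) write t = 2823 + 37241s. Substituting into t ≡ 7 (mod 79) gives 37241s ≡ 28 (mod 79), and since 32⁻¹ ≡ 42 (mod 79), s ≡ 70. Hence t ≡ 2823 + 37241·70 = 2609693 (mod 2942039).
From t ≡ 2609693 (mod 2942039) write t = 2609693 + 2942039s. Substituting into t ≡ 63 (mod 71) gives 2942039s ≡ 46 (mod 71), and since 12⁻¹ ≡ 6 (mod 71), s ≡ 63. Hence t ≡ 2609693 + 2942039·63 = 187958150 (mod 208884769).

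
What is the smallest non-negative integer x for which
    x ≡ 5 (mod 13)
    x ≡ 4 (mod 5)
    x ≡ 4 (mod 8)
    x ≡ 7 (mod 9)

2644

The moduli are pairwise coprime; N = 13·5·8·9 = 4680.
N/13 = 360; 360 ≡ 9 (mod 13); 9·3 ≡ 1, so inverse 3.
N/5 = 936; 936 ≡ 1 (mod 5), inverse 1.
N/8 = 585; 585 ≡ 1 (mod 8), inverse 1.
N/9 = 520; 520 ≡ 7 (mod 9); 7·4 ≡ 1, so inverse 4.
x ≡ 5·360·3 + 4·936·1 + 4·585·1 + 7·520·4 = 26044.
26044 mod 4680 = 2644.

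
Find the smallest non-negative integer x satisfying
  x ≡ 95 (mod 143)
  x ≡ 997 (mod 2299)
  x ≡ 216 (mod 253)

gcd(143, 2299) = 11 and 11 | (997 − 95), so the pair is consistent; merging gives x ≡ 21688 (mod 29887), where 29887 = lcm(143, 2299).
gcd(29887, 253) = 11 and 11 | (216 − 21688), so the pair is consistent; merging gives x ≡ 51575 (mod 687401), where 687401 = lcm(29887, 253).
The solution is unique modulo lcm(143, 2299, 253) = 687401.

51575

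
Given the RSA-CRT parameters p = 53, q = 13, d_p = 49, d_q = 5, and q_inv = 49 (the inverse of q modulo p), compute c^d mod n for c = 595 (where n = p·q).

m₁ = c^(d_p) mod p: c ≡ 12 (mod 53), and 12^49 mod 53 = 5.
m₂ = c^(d_q) mod q: c ≡ 10 (mod 13), and 10^5 mod 13 = 4.
h = q_inv·(m₁ − m₂) mod p = 49·(5 − 4) mod 53 = 49.
m = m₂ + h·q = 4 + 49·13 = 641.

641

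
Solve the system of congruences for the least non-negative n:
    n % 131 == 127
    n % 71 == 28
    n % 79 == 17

187326

From n ≡ 127 (mod 131) write n = 127 + 131t. Substituting into n ≡ 28 (mod 71) gives 131t ≡ 43 (mod 71), and since 60⁻¹ ≡ 58 (mod 71), t ≡ 9. Hence n ≡ 127 + 131·9 = 1306 (mod 9301).
From n ≡ 1306 (mod 9301) write n = 1306 + 9301t. Substituting into n ≡ 17 (mod 79) gives 9301t ≡ 54 (mod 79), and since 58⁻¹ ≡ 15 (mod 79), t ≡ 20. Hence n ≡ 1306 + 9301·20 = 187326 (mod 734779).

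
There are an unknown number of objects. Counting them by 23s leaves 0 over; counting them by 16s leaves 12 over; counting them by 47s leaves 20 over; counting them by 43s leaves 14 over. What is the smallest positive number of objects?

The moduli are pairwise coprime; M = 23·16·47·43 = 743728.
M/23 = 32336; 32336 ≡ 21 (mod 23); 21·11 ≡ 1, so inverse 11.
M/16 = 46483; 46483 ≡ 3 (mod 16); 3·11 ≡ 1, so inverse 11.
M/47 = 15824; 15824 ≡ 32 (mod 47); 32·25 ≡ 1, so inverse 25.
M/43 = 17296; 17296 ≡ 10 (mod 43); 10·13 ≡ 1, so inverse 13.
N ≡ 0·32336·11 + 12·46483·11 + 20·15824·25 + 14·17296·13 = 17195628.
17195628 mod 743728 = 89884.

89884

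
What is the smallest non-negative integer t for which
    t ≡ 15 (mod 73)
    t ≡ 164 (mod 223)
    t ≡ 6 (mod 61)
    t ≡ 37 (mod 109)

68530517

The moduli are pairwise coprime; N = 73·223·61·109 = 108239071.
N/73 = 1482727; 1482727 ≡ 24 (mod 73); 24·70 ≡ 1, so inverse 70.
N/223 = 485377; 485377 ≡ 129 (mod 223); 129·102 ≡ 1, so inverse 102.
N/61 = 1774411; 1774411 ≡ 43 (mod 61); 43·44 ≡ 1, so inverse 44.
N/109 = 993019; 993019 ≡ 29 (mod 109); 29·94 ≡ 1, so inverse 94.
t ≡ 15·1482727·70 + 164·485377·102 + 6·1774411·44 + 37·993019·94 = 13598414392.
13598414392 mod 108239071 = 68530517.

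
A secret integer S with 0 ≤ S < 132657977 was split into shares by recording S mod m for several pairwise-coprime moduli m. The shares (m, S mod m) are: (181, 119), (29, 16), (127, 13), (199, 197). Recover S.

Combine the congruences pairwise.
From S ≡ 119 (mod 181) write S = 119 + 181t. Substituting into S ≡ 16 (mod 29) gives 181t ≡ 13 (mod 29), and since 7⁻¹ ≡ 25 (mod 29), t ≡ 6. Hence S ≡ 119 + 181·6 = 1205 (mod 5249).
From S ≡ 1205 (mod 5249) write S = 1205 + 5249t. Substituting into S ≡ 13 (mod 127) gives 5249t ≡ 78 (mod 127), and since 42⁻¹ ≡ 124 (mod 127), t ≡ 20. Hence S ≡ 1205 + 5249·20 = 106185 (mod 666623).
From S ≡ 106185 (mod 666623) write S = 106185 + 666623t. Substituting into S ≡ 197 (mod 199) gives 666623t ≡ 79 (mod 199), and since 172⁻¹ ≡ 140 (mod 199), t ≡ 115. Hence S ≡ 106185 + 666623·115 = 76767830 (mod 132657977).

76767830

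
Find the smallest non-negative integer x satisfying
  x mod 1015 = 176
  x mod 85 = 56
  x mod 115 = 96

214341

gcd(1015, 85) = 5 and 5 | (56 − 176), so the pair is consistent; merging gives x ≡ 7281 (mod 17255), where 17255 = lcm(1015, 85).
gcd(17255, 115) = 5 and 5 | (96 − 7281), so the pair is consistent; merging gives x ≡ 214341 (mod 396865), where 396865 = lcm(17255, 115).
The solution is unique modulo lcm(1015, 85, 115) = 396865.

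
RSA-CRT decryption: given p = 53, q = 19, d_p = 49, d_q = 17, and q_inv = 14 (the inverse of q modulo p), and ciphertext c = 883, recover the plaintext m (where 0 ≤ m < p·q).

397

m₁ = c^(d_p) mod p: c ≡ 35 (mod 53), and 35^49 mod 53 = 26.
m₂ = c^(d_q) mod q: c ≡ 9 (mod 19), and 9^17 mod 19 = 17.
h = q_inv·(m₁ − m₂) mod p = 14·(26 − 17) mod 53 = 20.
m = m₂ + h·q = 17 + 20·19 = 397.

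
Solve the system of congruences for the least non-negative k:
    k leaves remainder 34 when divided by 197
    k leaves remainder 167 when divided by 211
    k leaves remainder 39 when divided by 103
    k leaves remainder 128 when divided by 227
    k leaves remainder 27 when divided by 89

44680678215

The moduli are pairwise coprime; N = 197·211·103·227·89 = 86497144403.
N/197 = 439071799; 439071799 ≡ 169 (mod 197); 169·7 ≡ 1, so inverse 7.
N/211 = 409939073; 409939073 ≡ 44 (mod 211); 44·24 ≡ 1, so inverse 24.
N/103 = 839778101; 839778101 ≡ 46 (mod 103); 46·56 ≡ 1, so inverse 56.
N/227 = 381044689; 381044689 ≡ 219 (mod 227); 219·85 ≡ 1, so inverse 85.
N/89 = 971878027; 971878027 ≡ 74 (mod 89); 74·83 ≡ 1, so inverse 83.
k ≡ 34·439071799·7 + 167·409939073·24 + 39·839778101·56 + 128·381044689·85 + 27·971878027·83 = 9905355140157.
9905355140157 mod 86497144403 = 44680678215.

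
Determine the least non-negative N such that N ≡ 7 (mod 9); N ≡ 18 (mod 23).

133

From N ≡ 7 (mod 9) write N = 7 + 9t. Substituting into N ≡ 18 (mod 23) gives 9t ≡ 11 (mod 23), and since 9⁻¹ ≡ 18 (mod 23), t ≡ 14. Hence N ≡ 7 + 9·14 = 133 (mod 207).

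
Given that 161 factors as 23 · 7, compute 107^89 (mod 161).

130

Mod 23: 107 ≡ 15; by Fermat, exponent reduces to 89 mod 22 = 1; 15^1 ≡ 15 (mod 23).
Mod 7: 107 ≡ 2; by Fermat, exponent reduces to 89 mod 6 = 5; 2^5 ≡ 4 (mod 7).
Combine by CRT: x ≡ 15 (mod 23), x ≡ 4 (mod 7) ⇒ x ≡ 130 (mod 161).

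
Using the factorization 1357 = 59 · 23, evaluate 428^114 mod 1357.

75

Mod 59: 428 ≡ 15; by Fermat, exponent reduces to 114 mod 58 = 56; 15^56 ≡ 16 (mod 59).
Mod 23: 428 ≡ 14; by Fermat, exponent reduces to 114 mod 22 = 4; 14^4 ≡ 6 (mod 23).
Combine by CRT: x ≡ 16 (mod 59), x ≡ 6 (mod 23) ⇒ x ≡ 75 (mod 1357).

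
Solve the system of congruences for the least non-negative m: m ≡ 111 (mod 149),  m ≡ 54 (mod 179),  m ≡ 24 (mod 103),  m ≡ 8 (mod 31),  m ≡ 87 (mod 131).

6008253910

From m ≡ 111 (mod 149) write m = 111 + 149t. Substituting into m ≡ 54 (mod 179) gives 149t ≡ 122 (mod 179), and since 149⁻¹ ≡ 173 (mod 179), t ≡ 163. Hence m ≡ 111 + 149·163 = 24398 (mod 26671).
From m ≡ 24398 (mod 26671) write m = 24398 + 26671t. Substituting into m ≡ 24 (mod 103) gives 26671t ≡ 37 (mod 103), and since 97⁻¹ ≡ 17 (mod 103), t ≡ 11. Hence m ≡ 24398 + 26671·11 = 317779 (mod 2747113).
From m ≡ 317779 (mod 2747113) write m = 317779 + 2747113t. Substituting into m ≡ 8 (mod 31) gives 2747113t ≡ 10 (mod 31), and since 17⁻¹ ≡ 11 (mod 31), t ≡ 17. Hence m ≡ 317779 + 2747113·17 = 47018700 (mod 85160503).
From m ≡ 47018700 (mod 85160503) write m = 47018700 + 85160503t. Substituting into m ≡ 87 (mod 131) gives 85160503t ≡ 38 (mod 131), and since 23⁻¹ ≡ 57 (mod 131), t ≡ 70. Hence m ≡ 47018700 + 85160503·70 = 6008253910 (mod 11156025893).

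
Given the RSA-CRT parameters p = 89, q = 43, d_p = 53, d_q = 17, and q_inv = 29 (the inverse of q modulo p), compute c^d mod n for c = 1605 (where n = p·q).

253

m₁ = c^(d_p) mod p: c ≡ 3 (mod 89), and 3^53 mod 89 = 75.
m₂ = c^(d_q) mod q: c ≡ 14 (mod 43), and 14^17 mod 43 = 38.
h = q_inv·(m₁ − m₂) mod p = 29·(75 − 38) mod 89 = 5.
m = m₂ + h·q = 38 + 5·43 = 253.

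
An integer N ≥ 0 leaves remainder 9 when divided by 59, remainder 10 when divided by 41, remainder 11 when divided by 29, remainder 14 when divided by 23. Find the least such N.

337194

The moduli are pairwise coprime; M = 59·41·29·23 = 1613473.
M/59 = 27347; 27347 ≡ 30 (mod 59); 30·2 ≡ 1, so inverse 2.
M/41 = 39353; 39353 ≡ 34 (mod 41); 34·35 ≡ 1, so inverse 35.
M/29 = 55637; 55637 ≡ 15 (mod 29); 15·2 ≡ 1, so inverse 2.
M/23 = 70151; 70151 ≡ 1 (mod 23), inverse 1.
N ≡ 9·27347·2 + 10·39353·35 + 11·55637·2 + 14·70151·1 = 16471924.
16471924 mod 1613473 = 337194.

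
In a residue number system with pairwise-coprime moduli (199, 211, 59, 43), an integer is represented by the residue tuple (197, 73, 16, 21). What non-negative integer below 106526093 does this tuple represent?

35804874

The moduli are pairwise coprime; N = 199·211·59·43 = 106526093.
N/199 = 535307; 535307 ≡ 196 (mod 199); 196·66 ≡ 1, so inverse 66.
N/211 = 504863; 504863 ≡ 151 (mod 211); 151·109 ≡ 1, so inverse 109.
N/59 = 1805527; 1805527 ≡ 9 (mod 59); 9·46 ≡ 1, so inverse 46.
N/43 = 2477351; 2477351 ≡ 35 (mod 43); 35·16 ≡ 1, so inverse 16.
x ≡ 197·535307·66 + 73·504863·109 + 16·1805527·46 + 21·2477351·16 = 13138514313.
13138514313 mod 106526093 = 35804874.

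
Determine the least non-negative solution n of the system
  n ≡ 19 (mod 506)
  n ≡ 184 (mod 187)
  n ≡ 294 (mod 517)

Combine the congruences pairwise.
gcd(506, 187) = 11 and 11 | (184 − 19), so the pair is consistent; merging gives n ≡ 7103 (mod 8602), where 8602 = lcm(506, 187).
gcd(8602, 517) = 11 and 11 | (294 − 7103), so the pair is consistent; merging gives n ≡ 58715 (mod 404294), where 404294 = lcm(8602, 517).
The solution is unique modulo lcm(506, 187, 517) = 404294.

58715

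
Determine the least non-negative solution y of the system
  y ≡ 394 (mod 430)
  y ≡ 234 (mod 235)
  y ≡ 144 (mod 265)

810514

gcd(430, 235) = 5 and 5 | (234 − 394), so the pair is consistent; merging gives y ≡ 2114 (mod 20210), where 20210 = lcm(430, 235).
gcd(20210, 265) = 5 and 5 | (144 − 2114), so the pair is consistent; merging gives y ≡ 810514 (mod 1071130), where 1071130 = lcm(20210, 265).
The solution is unique modulo lcm(430, 235, 265) = 1071130.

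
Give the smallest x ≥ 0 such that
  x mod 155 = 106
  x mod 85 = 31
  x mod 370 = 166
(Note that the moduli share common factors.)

Combine the congruences pairwise.
gcd(155, 85) = 5 and 5 | (31 − 106), so the pair is consistent; merging gives x ≡ 881 (mod 2635), where 2635 = lcm(155, 85).
gcd(2635, 370) = 5 and 5 | (166 − 881), so the pair is consistent; merging gives x ≡ 45676 (mod 194990), where 194990 = lcm(2635, 370).
The solution is unique modulo lcm(155, 85, 370) = 194990.

45676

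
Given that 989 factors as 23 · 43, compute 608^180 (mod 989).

Mod 23: 608 ≡ 10; by Fermat, exponent reduces to 180 mod 22 = 4; 10^4 ≡ 18 (mod 23).
Mod 43: 608 ≡ 6; by Fermat, exponent reduces to 180 mod 42 = 12; 6^12 ≡ 1 (mod 43).
Combine by CRT: x ≡ 18 (mod 23), x ≡ 1 (mod 43) ⇒ x ≡ 87 (mod 989).

87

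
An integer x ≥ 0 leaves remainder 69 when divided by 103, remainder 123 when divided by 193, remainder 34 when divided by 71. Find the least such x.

878659

From x ≡ 69 (mod 103) write x = 69 + 103t. Substituting into x ≡ 123 (mod 193) gives 103t ≡ 54 (mod 193), and since 103⁻¹ ≡ 15 (mod 193), t ≡ 38. Hence x ≡ 69 + 103·38 = 3983 (mod 19879).
From x ≡ 3983 (mod 19879) write x = 3983 + 19879t. Substituting into x ≡ 34 (mod 71) gives 19879t ≡ 27 (mod 71), and since 70⁻¹ ≡ 70 (mod 71), t ≡ 44. Hence x ≡ 3983 + 19879·44 = 878659 (mod 1411409).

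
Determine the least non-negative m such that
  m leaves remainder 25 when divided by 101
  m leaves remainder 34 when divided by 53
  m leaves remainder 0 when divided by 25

83350

The moduli are pairwise coprime; N = 101·53·25 = 133825.
N/101 = 1325; 1325 ≡ 12 (mod 101); 12·59 ≡ 1, so inverse 59.
N/53 = 2525; 2525 ≡ 34 (mod 53); 34·39 ≡ 1, so inverse 39.
N/25 = 5353; 5353 ≡ 3 (mod 25); 3·17 ≡ 1, so inverse 17.
m ≡ 25·1325·59 + 34·2525·39 + 0·5353·17 = 5302525.
5302525 mod 133825 = 83350.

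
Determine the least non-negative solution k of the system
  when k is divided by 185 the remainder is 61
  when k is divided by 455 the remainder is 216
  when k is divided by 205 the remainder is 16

537116

gcd(185, 455) = 5 and 5 | (216 − 61), so the pair is consistent; merging gives k ≡ 15231 (mod 16835), where 16835 = lcm(185, 455).
gcd(16835, 205) = 5 and 5 | (16 − 15231), so the pair is consistent; merging gives k ≡ 537116 (mod 690235), where 690235 = lcm(16835, 205).
The solution is unique modulo lcm(185, 455, 205) = 690235.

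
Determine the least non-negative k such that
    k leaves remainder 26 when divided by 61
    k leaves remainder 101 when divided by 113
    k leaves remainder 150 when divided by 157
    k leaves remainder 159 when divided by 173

The moduli are pairwise coprime; N = 61·113·157·173 = 187220773.
N/61 = 3069193; 3069193 ≡ 39 (mod 61); 39·36 ≡ 1, so inverse 36.
N/113 = 1656821; 1656821 ≡ 15 (mod 113); 15·98 ≡ 1, so inverse 98.
N/157 = 1192489; 1192489 ≡ 74 (mod 157); 74·87 ≡ 1, so inverse 87.
N/173 = 1082201; 1082201 ≡ 86 (mod 173); 86·171 ≡ 1, so inverse 171.
k ≡ 26·3069193·36 + 101·1656821·98 + 150·1192489·87 + 159·1082201·171 = 64257923345.
64257923345 mod 187220773 = 41198206.

41198206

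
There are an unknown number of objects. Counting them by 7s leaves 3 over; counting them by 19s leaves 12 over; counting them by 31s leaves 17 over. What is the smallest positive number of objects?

The moduli are pairwise coprime; M = 7·19·31 = 4123.
M/7 = 589; 589 ≡ 1 (mod 7), inverse 1.
M/19 = 217; 217 ≡ 8 (mod 19); 8·12 ≡ 1, so inverse 12.
M/31 = 133; 133 ≡ 9 (mod 31); 9·7 ≡ 1, so inverse 7.
N ≡ 3·589·1 + 12·217·12 + 17·133·7 = 48842.
48842 mod 4123 = 3489.

3489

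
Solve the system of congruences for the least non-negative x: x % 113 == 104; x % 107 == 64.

From x ≡ 104 (mod 113) write x = 104 + 113t. Substituting into x ≡ 64 (mod 107) gives 113t ≡ 67 (mod 107), and since 6⁻¹ ≡ 18 (mod 107), t ≡ 29. Hence x ≡ 104 + 113·29 = 3381 (mod 12091).

3381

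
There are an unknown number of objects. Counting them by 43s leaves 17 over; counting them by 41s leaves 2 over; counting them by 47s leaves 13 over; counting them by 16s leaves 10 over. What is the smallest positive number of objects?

335546

The moduli are pairwise coprime; M = 43·41·47·16 = 1325776.
M/43 = 30832; 30832 ≡ 1 (mod 43), inverse 1.
M/41 = 32336; 32336 ≡ 28 (mod 41); 28·22 ≡ 1, so inverse 22.
M/47 = 28208; 28208 ≡ 8 (mod 47); 8·6 ≡ 1, so inverse 6.
M/16 = 82861; 82861 ≡ 13 (mod 16); 13·5 ≡ 1, so inverse 5.
N ≡ 17·30832·1 + 2·32336·22 + 13·28208·6 + 10·82861·5 = 8290202.
8290202 mod 1325776 = 335546.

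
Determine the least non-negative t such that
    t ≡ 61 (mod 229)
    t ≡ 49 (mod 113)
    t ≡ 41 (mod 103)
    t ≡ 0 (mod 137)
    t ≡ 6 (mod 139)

29249419170

Combine the congruences pairwise.
From t ≡ 61 (mod 229) write t = 61 + 229s. Substituting into t ≡ 49 (mod 113) gives 229s ≡ 101 (mod 113), and since 3⁻¹ ≡ 38 (mod 113), s ≡ 109. Hence t ≡ 61 + 229·109 = 25022 (mod 25877).
From t ≡ 25022 (mod 25877) write t = 25022 + 25877s. Substituting into t ≡ 41 (mod 103) gives 25877s ≡ 48 (mod 103), and since 24⁻¹ ≡ 73 (mod 103), s ≡ 2. Hence t ≡ 25022 + 25877·2 = 76776 (mod 2665331).
From t ≡ 76776 (mod 2665331) write t = 76776 + 2665331s. Substituting into t ≡ 0 (mod 137) gives 2665331s ≡ 81 (mod 137), and since 133⁻¹ ≡ 34 (mod 137), s ≡ 14. Hence t ≡ 76776 + 2665331·14 = 37391410 (mod 365150347).
From t ≡ 37391410 (mod 365150347) write t = 37391410 + 365150347s. Substituting into t ≡ 6 (mod 139) gives 365150347s ≡ 13 (mod 139), and since 127⁻¹ ≡ 81 (mod 139), s ≡ 80. Hence t ≡ 37391410 + 365150347·80 = 29249419170 (mod 50755898233).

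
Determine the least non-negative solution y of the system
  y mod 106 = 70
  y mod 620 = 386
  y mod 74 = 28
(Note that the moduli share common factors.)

1039506

Combine the congruences pairwise.
gcd(106, 620) = 2 and 2 | (386 − 70), so the pair is consistent; merging gives y ≡ 20846 (mod 32860), where 32860 = lcm(106, 620).
gcd(32860, 74) = 2 and 2 | (28 − 20846), so the pair is consistent; merging gives y ≡ 1039506 (mod 1215820), where 1215820 = lcm(32860, 74).
The solution is unique modulo lcm(106, 620, 74) = 1215820.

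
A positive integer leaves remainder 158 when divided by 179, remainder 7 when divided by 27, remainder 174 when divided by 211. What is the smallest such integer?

The moduli are pairwise coprime; N = 179·27·211 = 1019763.
N/179 = 5697; 5697 ≡ 148 (mod 179); 148·127 ≡ 1, so inverse 127.
N/27 = 37769; 37769 ≡ 23 (mod 27); 23·20 ≡ 1, so inverse 20.
N/211 = 4833; 4833 ≡ 191 (mod 211); 191·116 ≡ 1, so inverse 116.
m ≡ 158·5697·127 + 7·37769·20 + 174·4833·116 = 217152934.
217152934 mod 1019763 = 963178.

963178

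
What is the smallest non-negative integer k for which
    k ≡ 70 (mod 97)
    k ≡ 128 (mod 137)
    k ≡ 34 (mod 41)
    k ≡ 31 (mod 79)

12874977

The moduli are pairwise coprime; N = 97·137·41·79 = 43043071.
N/97 = 443743; 443743 ≡ 65 (mod 97); 65·3 ≡ 1, so inverse 3.
N/137 = 314183; 314183 ≡ 42 (mod 137); 42·62 ≡ 1, so inverse 62.
N/41 = 1049831; 1049831 ≡ 26 (mod 41); 26·30 ≡ 1, so inverse 30.
N/79 = 544849; 544849 ≡ 65 (mod 79); 65·62 ≡ 1, so inverse 62.
k ≡ 70·443743·3 + 128·314183·62 + 34·1049831·30 + 31·544849·62 = 4704569716.
4704569716 mod 43043071 = 12874977.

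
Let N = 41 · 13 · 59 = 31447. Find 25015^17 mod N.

28024

Mod 41: 25015 ≡ 5; 5^17 ≡ 21 (mod 41).
Mod 13: 25015 ≡ 3; by Fermat, exponent reduces to 17 mod 12 = 5; 3^5 ≡ 9 (mod 13).
Mod 59: 25015 ≡ 58; 58^17 ≡ 58 (mod 59).
Combine by CRT: x ≡ 21 (mod 41), x ≡ 9 (mod 13), x ≡ 58 (mod 59) ⇒ x ≡ 28024 (mod 31447).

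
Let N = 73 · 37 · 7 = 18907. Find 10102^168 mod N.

519

Mod 73: 10102 ≡ 28; by Fermat, exponent reduces to 168 mod 72 = 24; 28^24 ≡ 8 (mod 73).
Mod 37: 10102 ≡ 1; by Fermat, exponent reduces to 168 mod 36 = 24; 1^24 ≡ 1 (mod 37).
Mod 7: 10102 ≡ 1; since 6 | 168, by Fermat 1^168 ≡ 1 (mod 7).
Combine by CRT: x ≡ 8 (mod 73), x ≡ 1 (mod 37), x ≡ 1 (mod 7) ⇒ x ≡ 519 (mod 18907).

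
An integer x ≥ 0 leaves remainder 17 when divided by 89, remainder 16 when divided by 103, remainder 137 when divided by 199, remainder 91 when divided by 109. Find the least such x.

128317725

The moduli are pairwise coprime; N = 89·103·199·109 = 198841397.
N/89 = 2234173; 2234173 ≡ 6 (mod 89); 6·15 ≡ 1, so inverse 15.
N/103 = 1930499; 1930499 ≡ 73 (mod 103); 73·24 ≡ 1, so inverse 24.
N/199 = 999203; 999203 ≡ 24 (mod 199); 24·141 ≡ 1, so inverse 141.
N/109 = 1824233; 1824233 ≡ 9 (mod 109); 9·97 ≡ 1, so inverse 97.
x ≡ 17·2234173·15 + 16·1930499·24 + 137·999203·141 + 91·1824233·97 = 36715134773.
36715134773 mod 198841397 = 128317725.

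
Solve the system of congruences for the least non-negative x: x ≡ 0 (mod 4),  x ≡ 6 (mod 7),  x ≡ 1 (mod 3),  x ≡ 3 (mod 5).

328

The moduli are pairwise coprime; N = 4·7·3·5 = 420.
N/4 = 105; 105 ≡ 1 (mod 4), inverse 1.
N/7 = 60; 60 ≡ 4 (mod 7); 4·2 ≡ 1, so inverse 2.
N/3 = 140; 140 ≡ 2 (mod 3); 2·2 ≡ 1, so inverse 2.
N/5 = 84; 84 ≡ 4 (mod 5); 4·4 ≡ 1, so inverse 4.
x ≡ 0·105·1 + 6·60·2 + 1·140·2 + 3·84·4 = 2008.
2008 mod 420 = 328.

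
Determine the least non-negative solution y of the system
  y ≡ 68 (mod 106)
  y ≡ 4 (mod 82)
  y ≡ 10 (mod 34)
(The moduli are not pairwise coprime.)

Combine the congruences pairwise.
gcd(106, 82) = 2 and 2 | (4 − 68), so the pair is consistent; merging gives y ≡ 1234 (mod 4346), where 4346 = lcm(106, 82).
gcd(4346, 34) = 2 and 2 | (10 − 1234), so the pair is consistent; merging gives y ≡ 1234 (mod 73882), where 73882 = lcm(4346, 34).
The solution is unique modulo lcm(106, 82, 34) = 73882.

1234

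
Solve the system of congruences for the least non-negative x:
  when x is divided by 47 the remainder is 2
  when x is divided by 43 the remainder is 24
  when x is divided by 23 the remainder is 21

37649

The moduli are pairwise coprime; N = 47·43·23 = 46483.
N/47 = 989; 989 ≡ 2 (mod 47); 2·24 ≡ 1, so inverse 24.
N/43 = 1081; 1081 ≡ 6 (mod 43); 6·36 ≡ 1, so inverse 36.
N/23 = 2021; 2021 ≡ 20 (mod 23); 20·15 ≡ 1, so inverse 15.
x ≡ 2·989·24 + 24·1081·36 + 21·2021·15 = 1618071.
1618071 mod 46483 = 37649.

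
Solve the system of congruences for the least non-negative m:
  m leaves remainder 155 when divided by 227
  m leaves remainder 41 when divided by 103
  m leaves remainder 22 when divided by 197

Combine the congruences pairwise.
From m ≡ 155 (mod 227) write m = 155 + 227t. Substituting into m ≡ 41 (mod 103) gives 227t ≡ 92 (mod 103), and since 21⁻¹ ≡ 54 (mod 103), t ≡ 24. Hence m ≡ 155 + 227·24 = 5603 (mod 23381).
From m ≡ 5603 (mod 23381) write m = 5603 + 23381t. Substituting into m ≡ 22 (mod 197) gives 23381t ≡ 132 (mod 197), and since 135⁻¹ ≡ 54 (mod 197), t ≡ 36. Hence m ≡ 5603 + 23381·36 = 847319 (mod 4606057).

847319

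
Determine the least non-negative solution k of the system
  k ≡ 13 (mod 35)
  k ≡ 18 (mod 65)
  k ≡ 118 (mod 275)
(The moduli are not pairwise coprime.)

gcd(35, 65) = 5 and 5 | (18 − 13), so the pair is consistent; merging gives k ≡ 83 (mod 455), where 455 = lcm(35, 65).
gcd(455, 275) = 5 and 5 | (118 − 83), so the pair is consistent; merging gives k ≡ 7818 (mod 25025), where 25025 = lcm(455, 275).
The solution is unique modulo lcm(35, 65, 275) = 25025.

7818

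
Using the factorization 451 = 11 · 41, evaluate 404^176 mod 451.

223

Mod 11: 404 ≡ 8; by Fermat, exponent reduces to 176 mod 10 = 6; 8^6 ≡ 3 (mod 11).
Mod 41: 404 ≡ 35; by Fermat, exponent reduces to 176 mod 40 = 16; 35^16 ≡ 18 (mod 41).
Combine by CRT: x ≡ 3 (mod 11), x ≡ 18 (mod 41) ⇒ x ≡ 223 (mod 451).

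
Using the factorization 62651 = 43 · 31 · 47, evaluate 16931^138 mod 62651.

58281

Mod 43: 16931 ≡ 32; by Fermat, exponent reduces to 138 mod 42 = 12; 32^12 ≡ 16 (mod 43).
Mod 31: 16931 ≡ 5; by Fermat, exponent reduces to 138 mod 30 = 18; 5^18 ≡ 1 (mod 31).
Mod 47: 16931 ≡ 11; since 46 | 138, by Fermat 11^138 ≡ 1 (mod 47).
Combine by CRT: x ≡ 16 (mod 43), x ≡ 1 (mod 31), x ≡ 1 (mod 47) ⇒ x ≡ 58281 (mod 62651).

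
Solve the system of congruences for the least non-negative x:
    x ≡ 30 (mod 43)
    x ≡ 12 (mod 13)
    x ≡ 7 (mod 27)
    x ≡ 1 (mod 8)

The moduli are pairwise coprime; N = 43·13·27·8 = 120744.
N/43 = 2808; 2808 ≡ 13 (mod 43); 13·10 ≡ 1, so inverse 10.
N/13 = 9288; 9288 ≡ 6 (mod 13); 6·11 ≡ 1, so inverse 11.
N/27 = 4472; 4472 ≡ 17 (mod 27); 17·8 ≡ 1, so inverse 8.
N/8 = 15093; 15093 ≡ 5 (mod 8); 5·5 ≡ 1, so inverse 5.
x ≡ 30·2808·10 + 12·9288·11 + 7·4472·8 + 1·15093·5 = 2394313.
2394313 mod 120744 = 100177.

100177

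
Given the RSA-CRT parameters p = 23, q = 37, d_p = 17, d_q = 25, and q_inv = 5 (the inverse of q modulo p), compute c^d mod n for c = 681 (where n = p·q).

779

m₁ = c^(d_p) mod p: c ≡ 14 (mod 23), and 14^17 mod 23 = 20.
m₂ = c^(d_q) mod q: c ≡ 15 (mod 37), and 15^25 mod 37 = 2.
h = q_inv·(m₁ − m₂) mod p = 5·(20 − 2) mod 23 = 21.
m = m₂ + h·q = 2 + 21·37 = 779.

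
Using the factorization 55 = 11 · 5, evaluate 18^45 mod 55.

Mod 11: 18 ≡ 7; by Fermat, exponent reduces to 45 mod 10 = 5; 7^5 ≡ 10 (mod 11).
Mod 5: 18 ≡ 3; by Fermat, exponent reduces to 45 mod 4 = 1; 3^1 ≡ 3 (mod 5).
Combine by CRT: x ≡ 10 (mod 11), x ≡ 3 (mod 5) ⇒ x ≡ 43 (mod 55).

43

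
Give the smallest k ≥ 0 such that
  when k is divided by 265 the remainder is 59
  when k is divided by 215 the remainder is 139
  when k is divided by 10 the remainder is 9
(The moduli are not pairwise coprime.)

9599

gcd(265, 215) = 5 and 5 | (139 − 59), so the pair is consistent; merging gives k ≡ 9599 (mod 11395), where 11395 = lcm(265, 215).
gcd(11395, 10) = 5 and 5 | (9 − 9599), so the pair is consistent; merging gives k ≡ 9599 (mod 22790), where 22790 = lcm(11395, 10).
The solution is unique modulo lcm(265, 215, 10) = 22790.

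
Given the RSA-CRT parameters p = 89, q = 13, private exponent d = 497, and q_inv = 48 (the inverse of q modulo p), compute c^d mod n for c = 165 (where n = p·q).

731

d_p = d mod (p−1) = 497 mod 88 = 57; d_q = d mod (q−1) = 5.
m₁ = c^(d_p) mod p: c ≡ 76 (mod 89), and 76^57 mod 89 = 19.
m₂ = c^(d_q) mod q: c ≡ 9 (mod 13), and 9^5 mod 13 = 3.
h = q_inv·(m₁ − m₂) mod p = 48·(19 − 3) mod 89 = 56.
m = m₂ + h·q = 3 + 56·13 = 731.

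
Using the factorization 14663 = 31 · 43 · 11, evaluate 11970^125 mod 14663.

14354

Mod 31: 11970 ≡ 4; by Fermat, exponent reduces to 125 mod 30 = 5; 4^5 ≡ 1 (mod 31).
Mod 43: 11970 ≡ 16; by Fermat, exponent reduces to 125 mod 42 = 41; 16^41 ≡ 35 (mod 43).
Mod 11: 11970 ≡ 2; by Fermat, exponent reduces to 125 mod 10 = 5; 2^5 ≡ 10 (mod 11).
Combine by CRT: x ≡ 1 (mod 31), x ≡ 35 (mod 43), x ≡ 10 (mod 11) ⇒ x ≡ 14354 (mod 14663).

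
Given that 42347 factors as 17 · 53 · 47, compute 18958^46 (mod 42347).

Mod 17: 18958 ≡ 3; by Fermat, exponent reduces to 46 mod 16 = 14; 3^14 ≡ 2 (mod 17).
Mod 53: 18958 ≡ 37; 37^46 ≡ 49 (mod 53).
Mod 47: 18958 ≡ 17; since 46 | 46, by Fermat 17^46 ≡ 1 (mod 47).
Combine by CRT: x ≡ 2 (mod 17), x ≡ 49 (mod 53), x ≡ 1 (mod 47) ⇒ x ≡ 14571 (mod 42347).

14571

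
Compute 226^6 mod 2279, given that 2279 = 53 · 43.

Mod 53: 226 ≡ 14; 14^6 ≡ 38 (mod 53).
Mod 43: 226 ≡ 11; 11^6 ≡ 4 (mod 43).
Combine by CRT: x ≡ 38 (mod 53), x ≡ 4 (mod 43) ⇒ x ≡ 1681 (mod 2279).

1681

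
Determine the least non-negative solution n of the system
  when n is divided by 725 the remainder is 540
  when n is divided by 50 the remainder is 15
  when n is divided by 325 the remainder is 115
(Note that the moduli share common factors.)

gcd(725, 50) = 25 and 25 | (15 − 540), so the pair is consistent; merging gives n ≡ 1265 (mod 1450), where 1450 = lcm(725, 50).
gcd(1450, 325) = 25 and 25 | (115 − 1265), so the pair is consistent; merging gives n ≡ 2715 (mod 18850), where 18850 = lcm(1450, 325).
The solution is unique modulo lcm(725, 50, 325) = 18850.

2715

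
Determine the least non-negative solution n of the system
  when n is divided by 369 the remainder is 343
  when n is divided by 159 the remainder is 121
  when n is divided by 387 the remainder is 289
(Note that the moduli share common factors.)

gcd(369, 159) = 3 and 3 | (121 − 343), so the pair is consistent; merging gives n ≡ 2188 (mod 19557), where 19557 = lcm(369, 159).
gcd(19557, 387) = 9 and 9 | (289 − 2188), so the pair is consistent; merging gives n ≡ 334657 (mod 840951), where 840951 = lcm(19557, 387).
The solution is unique modulo lcm(369, 159, 387) = 840951.

334657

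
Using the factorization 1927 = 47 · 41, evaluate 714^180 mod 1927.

1311

Mod 47: 714 ≡ 9; by Fermat, exponent reduces to 180 mod 46 = 42; 9^42 ≡ 42 (mod 47).
Mod 41: 714 ≡ 17; by Fermat, exponent reduces to 180 mod 40 = 20; 17^20 ≡ 40 (mod 41).
Combine by CRT: x ≡ 42 (mod 47), x ≡ 40 (mod 41) ⇒ x ≡ 1311 (mod 1927).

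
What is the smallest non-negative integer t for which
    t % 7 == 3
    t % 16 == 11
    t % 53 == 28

The moduli are pairwise coprime; N = 7·16·53 = 5936.
N/7 = 848; 848 ≡ 1 (mod 7), inverse 1.
N/16 = 371; 371 ≡ 3 (mod 16); 3·11 ≡ 1, so inverse 11.
N/53 = 112; 112 ≡ 6 (mod 53); 6·9 ≡ 1, so inverse 9.
t ≡ 3·848·1 + 11·371·11 + 28·112·9 = 75659.
75659 mod 5936 = 4427.

4427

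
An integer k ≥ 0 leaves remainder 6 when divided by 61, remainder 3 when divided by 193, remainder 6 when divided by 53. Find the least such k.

The moduli are pairwise coprime; N = 61·193·53 = 623969.
N/61 = 10229; 10229 ≡ 42 (mod 61); 42·16 ≡ 1, so inverse 16.
N/193 = 3233; 3233 ≡ 145 (mod 193); 145·4 ≡ 1, so inverse 4.
N/53 = 11773; 11773 ≡ 7 (mod 53); 7·38 ≡ 1, so inverse 38.
k ≡ 6·10229·16 + 3·3233·4 + 6·11773·38 = 3705024.
3705024 mod 623969 = 585179.

585179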